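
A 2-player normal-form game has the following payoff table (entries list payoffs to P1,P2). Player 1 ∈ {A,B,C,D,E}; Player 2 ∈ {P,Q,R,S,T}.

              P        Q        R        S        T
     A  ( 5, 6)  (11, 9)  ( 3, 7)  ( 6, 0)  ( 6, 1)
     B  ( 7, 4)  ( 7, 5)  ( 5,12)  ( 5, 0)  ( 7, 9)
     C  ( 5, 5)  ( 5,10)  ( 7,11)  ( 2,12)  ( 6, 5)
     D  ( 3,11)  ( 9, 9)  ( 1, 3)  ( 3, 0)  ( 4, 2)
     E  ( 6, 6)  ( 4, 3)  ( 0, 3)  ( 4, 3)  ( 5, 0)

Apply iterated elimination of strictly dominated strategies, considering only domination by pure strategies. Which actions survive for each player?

P1 drop D (A beats it: P:5>3 Q:11>9 R:3>1 S:6>3 T:6>4)
P1 drop E (B beats it: P:7>6 Q:7>4 R:5>0 S:5>4 T:7>5)
P2 drop P (Q beats it: A:9>6 B:5>4 C:10>5)
P2 drop T (R beats it: A:7>1 B:12>9 C:11>5)
P1→{A,B,C} P2→{Q,R,S}

IESDS → P1:{A,B,C} P2:{Q,R,S}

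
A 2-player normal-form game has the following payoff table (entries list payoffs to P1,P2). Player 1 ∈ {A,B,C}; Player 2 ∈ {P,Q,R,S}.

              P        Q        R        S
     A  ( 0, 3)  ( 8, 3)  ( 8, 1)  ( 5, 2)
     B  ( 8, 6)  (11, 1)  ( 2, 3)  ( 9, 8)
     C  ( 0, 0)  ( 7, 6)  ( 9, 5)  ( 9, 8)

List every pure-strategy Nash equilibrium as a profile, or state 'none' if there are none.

(A,P): not NE [P1→B gives 8>0]
(A,Q): not NE [P1→B gives 11>8]
(A,R): not NE [P1→C gives 9>8; P2→Q gives 3>1]
(A,S): not NE [P1→C gives 9>5; P2→Q gives 3>2]
(B,P): not NE [P2→S gives 8>6]
(B,Q): not NE [P2→S gives 8>1]
(B,R): not NE [P1→C gives 9>2; P2→S gives 8>3]
(B,S): NE
(C,P): not NE [P1→B gives 8>0; P2→S gives 8>0]
(C,Q): not NE [P1→B gives 11>7; P2→S gives 8>6]
(C,R): not NE [P2→S gives 8>5]
(C,S): NE

Nash profiles: (B,S), (C,S)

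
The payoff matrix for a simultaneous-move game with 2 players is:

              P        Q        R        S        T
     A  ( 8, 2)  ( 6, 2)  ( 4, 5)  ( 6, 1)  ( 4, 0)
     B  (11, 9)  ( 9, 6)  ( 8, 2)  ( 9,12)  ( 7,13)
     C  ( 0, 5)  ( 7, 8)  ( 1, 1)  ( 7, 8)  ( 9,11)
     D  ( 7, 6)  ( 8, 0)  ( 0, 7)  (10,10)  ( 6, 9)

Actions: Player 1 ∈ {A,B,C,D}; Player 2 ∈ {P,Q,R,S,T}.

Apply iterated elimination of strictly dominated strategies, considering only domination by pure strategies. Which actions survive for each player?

IESDS → P1:{B,C,D} P2:{S,T}

P1 drop A (B beats it: P:11>8 Q:9>6 R:8>4 S:9>6 T:7>4)
P2 drop P (S beats it: B:12>9 C:8>5 D:10>6)
P2 drop Q (T beats it: B:13>6 C:11>8 D:9>0)
P2 drop R (S beats it: B:12>2 C:8>1 D:10>7)
P1→{B,C,D} P2→{S,T}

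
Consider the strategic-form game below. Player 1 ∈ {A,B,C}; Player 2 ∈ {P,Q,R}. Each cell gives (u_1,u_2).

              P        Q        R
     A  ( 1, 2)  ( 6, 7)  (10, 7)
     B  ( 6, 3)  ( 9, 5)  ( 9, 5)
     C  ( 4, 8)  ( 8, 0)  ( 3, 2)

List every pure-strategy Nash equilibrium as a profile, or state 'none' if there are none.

NE set: (A,R), (B,Q)

(A,P): not NE [P1→B gives 6>1; P2→R gives 7>2]
(A,Q): not NE [P1→B gives 9>6]
(A,R): NE
(B,P): not NE [P2→R gives 5>3]
(B,Q): NE
(B,R): not NE [P1→A gives 10>9]
(C,P): not NE [P1→B gives 6>4]
(C,Q): not NE [P1→B gives 9>8; P2→P gives 8>0]
(C,R): not NE [P1→A gives 10>3; P2→P gives 8>2]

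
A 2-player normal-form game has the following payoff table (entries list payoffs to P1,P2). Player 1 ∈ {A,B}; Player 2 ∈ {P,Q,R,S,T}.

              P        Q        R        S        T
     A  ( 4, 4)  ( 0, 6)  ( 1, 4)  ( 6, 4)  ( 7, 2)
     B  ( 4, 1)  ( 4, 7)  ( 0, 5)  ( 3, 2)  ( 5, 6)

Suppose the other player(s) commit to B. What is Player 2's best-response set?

argmax u_2 = {Q}

u_2(P vs B) = 1
u_2(Q vs B) = 7
u_2(R vs B) = 5
u_2(S vs B) = 2
u_2(T vs B) = 6
max payoff 7 at {Q}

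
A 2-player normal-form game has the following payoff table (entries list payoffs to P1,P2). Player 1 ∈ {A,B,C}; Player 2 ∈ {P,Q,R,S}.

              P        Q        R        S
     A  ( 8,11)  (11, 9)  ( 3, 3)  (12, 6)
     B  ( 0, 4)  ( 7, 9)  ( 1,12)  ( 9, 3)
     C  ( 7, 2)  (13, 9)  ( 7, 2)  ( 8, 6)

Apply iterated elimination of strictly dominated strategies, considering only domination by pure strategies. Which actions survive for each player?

P1 drop B (A beats it: P:8>0 Q:11>7 R:3>1 S:12>9)
P2 drop R (Q beats it: A:9>3 C:9>2)
P2 drop S (Q beats it: A:9>6 C:9>6)
P1→{A,C} P2→{P,Q}

Survivors P1:{A,C} P2:{P,Q}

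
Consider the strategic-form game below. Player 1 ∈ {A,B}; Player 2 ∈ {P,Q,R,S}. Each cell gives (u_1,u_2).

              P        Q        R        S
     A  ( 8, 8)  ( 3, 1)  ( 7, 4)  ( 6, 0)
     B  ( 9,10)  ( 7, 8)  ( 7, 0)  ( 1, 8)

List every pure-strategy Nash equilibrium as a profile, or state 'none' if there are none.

NE set: (B,P)

(A,P): not NE [P1→B gives 9>8]
(A,Q): not NE [P1→B gives 7>3; P2→P gives 8>1]
(A,R): not NE [P2→P gives 8>4]
(A,S): not NE [P2→P gives 8>0]
(B,P): NE
(B,Q): not NE [P2→P gives 10>8]
(B,R): not NE [P2→P gives 10>0]
(B,S): not NE [P1→A gives 6>1; P2→P gives 10>8]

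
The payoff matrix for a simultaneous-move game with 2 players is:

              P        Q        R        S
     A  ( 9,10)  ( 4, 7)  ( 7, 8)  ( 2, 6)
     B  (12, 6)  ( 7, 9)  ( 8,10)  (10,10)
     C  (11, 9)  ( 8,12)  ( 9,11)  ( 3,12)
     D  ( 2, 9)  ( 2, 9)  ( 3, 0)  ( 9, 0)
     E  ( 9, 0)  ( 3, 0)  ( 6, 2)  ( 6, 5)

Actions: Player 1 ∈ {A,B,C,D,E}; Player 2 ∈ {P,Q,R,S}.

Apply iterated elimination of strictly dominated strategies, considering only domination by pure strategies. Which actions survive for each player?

Survivors P1:{B,C} P2:{Q,R,S}

P1 drop A (B beats it: P:12>9 Q:7>4 R:8>7 S:10>2)
P1 drop D (B beats it: P:12>2 Q:7>2 R:8>3 S:10>9)
P1 drop E (B beats it: P:12>9 Q:7>3 R:8>6 S:10>6)
P2 drop P (Q beats it: B:9>6 C:12>9)
P1→{B,C} P2→{Q,R,S}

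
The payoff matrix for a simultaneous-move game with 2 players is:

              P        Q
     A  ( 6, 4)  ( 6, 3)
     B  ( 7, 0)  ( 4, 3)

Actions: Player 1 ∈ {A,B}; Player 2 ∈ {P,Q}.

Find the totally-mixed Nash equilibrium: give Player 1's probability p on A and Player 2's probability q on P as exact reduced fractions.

(p,q) = (3/4, 2/3)

P1 indiff ⇒ q·6+(1-q)·6 = q·7+(1-q)·4 ⇒ q(-1) = (1-q)(-2) ⇒ q = 2/3
P2 indiff ⇒ p·4+(1-p)·0 = p·3+(1-p)·3 ⇒ p(1) = (1-p)(3) ⇒ p = 3/4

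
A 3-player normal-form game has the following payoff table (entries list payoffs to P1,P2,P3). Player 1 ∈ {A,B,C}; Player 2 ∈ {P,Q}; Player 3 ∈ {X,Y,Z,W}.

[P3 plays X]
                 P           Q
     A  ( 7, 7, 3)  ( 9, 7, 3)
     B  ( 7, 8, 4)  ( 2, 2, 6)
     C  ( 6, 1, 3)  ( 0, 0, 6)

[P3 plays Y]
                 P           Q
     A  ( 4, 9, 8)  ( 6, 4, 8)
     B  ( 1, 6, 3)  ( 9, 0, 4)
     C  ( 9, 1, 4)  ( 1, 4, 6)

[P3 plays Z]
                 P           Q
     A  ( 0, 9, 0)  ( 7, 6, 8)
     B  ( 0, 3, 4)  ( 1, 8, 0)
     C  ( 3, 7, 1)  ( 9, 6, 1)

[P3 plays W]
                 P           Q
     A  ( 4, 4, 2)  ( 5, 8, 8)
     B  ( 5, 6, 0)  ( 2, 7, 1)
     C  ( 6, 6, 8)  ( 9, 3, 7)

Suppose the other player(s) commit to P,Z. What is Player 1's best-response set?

u_1(A vs P,Z) = 0
u_1(B vs P,Z) = 0
u_1(C vs P,Z) = 3
max payoff 3 at {C}

P1 best: {C}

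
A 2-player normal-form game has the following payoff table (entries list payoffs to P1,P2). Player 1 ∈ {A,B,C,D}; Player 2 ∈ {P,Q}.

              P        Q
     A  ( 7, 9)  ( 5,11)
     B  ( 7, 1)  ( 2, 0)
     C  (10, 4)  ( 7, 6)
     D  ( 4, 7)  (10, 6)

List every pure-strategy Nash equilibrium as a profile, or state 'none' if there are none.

(A,P): not NE [P1→C gives 10>7; P2→Q gives 11>9]
(A,Q): not NE [P1→D gives 10>5]
(B,P): not NE [P1→C gives 10>7]
(B,Q): not NE [P1→D gives 10>2; P2→P gives 1>0]
(C,P): not NE [P2→Q gives 6>4]
(C,Q): not NE [P1→D gives 10>7]
(D,P): not NE [P1→C gives 10>4]
(D,Q): not NE [P2→P gives 7>6]

PSNE: ∅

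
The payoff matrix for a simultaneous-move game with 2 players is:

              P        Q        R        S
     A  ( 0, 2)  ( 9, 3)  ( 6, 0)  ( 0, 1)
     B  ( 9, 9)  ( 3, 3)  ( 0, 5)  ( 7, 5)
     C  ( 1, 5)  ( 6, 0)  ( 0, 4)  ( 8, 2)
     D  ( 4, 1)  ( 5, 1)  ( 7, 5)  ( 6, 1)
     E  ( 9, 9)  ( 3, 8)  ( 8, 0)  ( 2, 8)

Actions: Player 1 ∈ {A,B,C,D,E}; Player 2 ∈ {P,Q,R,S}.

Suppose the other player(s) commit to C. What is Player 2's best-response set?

u_2(P vs C) = 5
u_2(Q vs C) = 0
u_2(R vs C) = 4
u_2(S vs C) = 2
max payoff 5 at {P}

BR_2 = {P}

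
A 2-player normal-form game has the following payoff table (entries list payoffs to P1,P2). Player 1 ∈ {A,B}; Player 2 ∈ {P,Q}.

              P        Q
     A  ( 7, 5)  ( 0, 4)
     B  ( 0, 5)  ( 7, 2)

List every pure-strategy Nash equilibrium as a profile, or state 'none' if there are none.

(A,P): NE
(A,Q): not NE [P1→B gives 7>0; P2→P gives 5>4]
(B,P): not NE [P1→A gives 7>0]
(B,Q): not NE [P2→P gives 5>2]

Nash profiles: (A,P)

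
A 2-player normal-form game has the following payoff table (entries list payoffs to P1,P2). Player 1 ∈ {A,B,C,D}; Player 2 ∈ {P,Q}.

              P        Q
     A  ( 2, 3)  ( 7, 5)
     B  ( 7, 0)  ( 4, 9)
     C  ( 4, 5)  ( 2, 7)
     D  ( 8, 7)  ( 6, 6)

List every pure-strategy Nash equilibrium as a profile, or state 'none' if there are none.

(A,P): not NE [P1→D gives 8>2; P2→Q gives 5>3]
(A,Q): NE
(B,P): not NE [P1→D gives 8>7; P2→Q gives 9>0]
(B,Q): not NE [P1→A gives 7>4]
(C,P): not NE [P1→D gives 8>4; P2→Q gives 7>5]
(C,Q): not NE [P1→A gives 7>2]
(D,P): NE
(D,Q): not NE [P1→A gives 7>6; P2→P gives 7>6]

PSNE = {(A,Q), (D,P)}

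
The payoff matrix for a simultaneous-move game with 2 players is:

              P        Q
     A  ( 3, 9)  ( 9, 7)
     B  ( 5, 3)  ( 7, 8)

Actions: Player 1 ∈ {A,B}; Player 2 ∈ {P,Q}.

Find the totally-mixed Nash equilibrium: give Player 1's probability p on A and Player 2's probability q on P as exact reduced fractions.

p=5/7, q=1/2

P1 indiff ⇒ q·3+(1-q)·9 = q·5+(1-q)·7 ⇒ q(-2) = (1-q)(-2) ⇒ q = 1/2
P2 indiff ⇒ p·9+(1-p)·3 = p·7+(1-p)·8 ⇒ p(2) = (1-p)(5) ⇒ p = 5/7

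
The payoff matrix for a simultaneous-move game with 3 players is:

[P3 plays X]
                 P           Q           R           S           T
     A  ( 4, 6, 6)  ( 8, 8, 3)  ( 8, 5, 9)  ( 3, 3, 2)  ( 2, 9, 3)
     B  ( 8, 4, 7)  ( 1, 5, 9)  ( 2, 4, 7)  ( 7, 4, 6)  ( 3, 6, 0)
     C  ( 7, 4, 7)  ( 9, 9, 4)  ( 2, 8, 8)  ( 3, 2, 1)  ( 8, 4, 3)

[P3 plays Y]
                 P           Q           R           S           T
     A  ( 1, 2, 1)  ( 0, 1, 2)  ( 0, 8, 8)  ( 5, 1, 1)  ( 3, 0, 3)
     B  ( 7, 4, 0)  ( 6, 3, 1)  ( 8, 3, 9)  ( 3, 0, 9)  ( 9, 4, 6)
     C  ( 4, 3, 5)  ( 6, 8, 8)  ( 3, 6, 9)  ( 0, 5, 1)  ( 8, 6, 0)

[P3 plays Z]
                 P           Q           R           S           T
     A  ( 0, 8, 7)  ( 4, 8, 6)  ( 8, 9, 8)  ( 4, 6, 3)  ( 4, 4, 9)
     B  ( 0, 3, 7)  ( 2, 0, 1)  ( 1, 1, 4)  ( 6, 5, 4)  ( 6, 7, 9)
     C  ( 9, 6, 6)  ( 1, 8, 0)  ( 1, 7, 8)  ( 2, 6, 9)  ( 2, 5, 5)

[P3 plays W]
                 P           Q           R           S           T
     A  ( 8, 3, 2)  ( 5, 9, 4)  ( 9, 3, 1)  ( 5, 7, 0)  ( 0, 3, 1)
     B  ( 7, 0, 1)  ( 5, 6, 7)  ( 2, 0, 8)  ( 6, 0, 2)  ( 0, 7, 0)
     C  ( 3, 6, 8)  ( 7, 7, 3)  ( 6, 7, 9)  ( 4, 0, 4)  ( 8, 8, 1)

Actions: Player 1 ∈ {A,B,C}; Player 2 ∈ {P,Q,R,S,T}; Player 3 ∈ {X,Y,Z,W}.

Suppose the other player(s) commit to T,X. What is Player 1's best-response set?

P1 best: {C}

u_1(A vs T,X) = 2
u_1(B vs T,X) = 3
u_1(C vs T,X) = 8
max payoff 8 at {C}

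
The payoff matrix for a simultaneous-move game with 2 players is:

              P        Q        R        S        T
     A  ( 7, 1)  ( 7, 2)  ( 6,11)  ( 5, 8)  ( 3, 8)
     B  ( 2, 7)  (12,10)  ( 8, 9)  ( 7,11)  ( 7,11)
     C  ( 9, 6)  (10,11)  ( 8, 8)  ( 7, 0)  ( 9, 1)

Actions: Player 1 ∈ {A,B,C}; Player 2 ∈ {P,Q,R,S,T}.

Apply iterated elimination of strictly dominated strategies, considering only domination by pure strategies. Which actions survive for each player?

IESDS → P1:{B,C} P2:{Q,S,T}

P1 drop A (C beats it: P:9>7 Q:10>7 R:8>6 S:7>5 T:9>3)
P2 drop P (Q beats it: B:10>7 C:11>6)
P2 drop R (Q beats it: B:10>9 C:11>8)
P1→{B,C} P2→{Q,S,T}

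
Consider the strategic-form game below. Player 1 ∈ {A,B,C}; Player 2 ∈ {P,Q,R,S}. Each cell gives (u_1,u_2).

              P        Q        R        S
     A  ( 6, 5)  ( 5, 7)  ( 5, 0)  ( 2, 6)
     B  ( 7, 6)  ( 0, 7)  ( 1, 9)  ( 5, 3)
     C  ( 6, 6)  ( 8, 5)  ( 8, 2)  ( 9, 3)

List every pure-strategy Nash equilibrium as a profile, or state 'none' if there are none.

Equilibria: none

(A,P): not NE [P1→B gives 7>6; P2→Q gives 7>5]
(A,Q): not NE [P1→C gives 8>5]
(A,R): not NE [P1→C gives 8>5; P2→Q gives 7>0]
(A,S): not NE [P1→C gives 9>2; P2→Q gives 7>6]
(B,P): not NE [P2→R gives 9>6]
(B,Q): not NE [P1→C gives 8>0; P2→R gives 9>7]
(B,R): not NE [P1→C gives 8>1]
(B,S): not NE [P1→C gives 9>5; P2→R gives 9>3]
(C,P): not NE [P1→B gives 7>6]
(C,Q): not NE [P2→P gives 6>5]
(C,R): not NE [P2→P gives 6>2]
(C,S): not NE [P2→P gives 6>3]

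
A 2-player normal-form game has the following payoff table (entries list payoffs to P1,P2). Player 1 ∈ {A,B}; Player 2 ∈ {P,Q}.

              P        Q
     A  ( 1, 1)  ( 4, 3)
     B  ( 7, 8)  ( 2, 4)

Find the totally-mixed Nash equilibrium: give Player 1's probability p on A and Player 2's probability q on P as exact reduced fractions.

P1 indiff ⇒ q·1+(1-q)·4 = q·7+(1-q)·2 ⇒ q(-6) = (1-q)(-2) ⇒ q = 1/4
P2 indiff ⇒ p·1+(1-p)·8 = p·3+(1-p)·4 ⇒ p(-2) = (1-p)(-4) ⇒ p = 2/3

p=2/3, q=1/4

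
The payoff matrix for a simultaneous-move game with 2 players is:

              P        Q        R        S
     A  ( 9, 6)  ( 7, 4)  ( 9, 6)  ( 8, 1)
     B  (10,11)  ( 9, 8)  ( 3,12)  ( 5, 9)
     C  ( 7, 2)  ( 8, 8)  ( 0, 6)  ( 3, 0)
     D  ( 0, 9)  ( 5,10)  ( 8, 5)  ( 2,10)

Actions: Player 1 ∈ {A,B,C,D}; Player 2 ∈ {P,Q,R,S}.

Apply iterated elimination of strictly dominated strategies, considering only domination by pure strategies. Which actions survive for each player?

IESDS → P1:{A,B} P2:{P,R}

P1 drop C (B beats it: P:10>7 Q:9>8 R:3>0 S:5>3)
P1 drop D (A beats it: P:9>0 Q:7>5 R:9>8 S:8>2)
P2 drop Q (P beats it: A:6>4 B:11>8)
P2 drop S (P beats it: A:6>1 B:11>9)
P1→{A,B} P2→{P,R}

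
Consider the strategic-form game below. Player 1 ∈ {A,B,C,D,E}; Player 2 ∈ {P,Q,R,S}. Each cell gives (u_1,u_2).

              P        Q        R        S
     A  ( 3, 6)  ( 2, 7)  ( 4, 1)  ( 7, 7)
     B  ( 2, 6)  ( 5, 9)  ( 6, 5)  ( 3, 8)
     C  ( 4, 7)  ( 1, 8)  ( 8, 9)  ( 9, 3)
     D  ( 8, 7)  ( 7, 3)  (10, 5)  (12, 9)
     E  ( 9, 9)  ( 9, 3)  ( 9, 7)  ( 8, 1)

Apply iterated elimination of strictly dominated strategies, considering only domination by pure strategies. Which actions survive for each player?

P1 drop A (D beats it: P:8>3 Q:7>2 R:10>4 S:12>7)
P1 drop B (D beats it: P:8>2 Q:7>5 R:10>6 S:12>3)
P1 drop C (D beats it: P:8>4 Q:7>1 R:10>8 S:12>9)
P2 drop Q (P beats it: D:7>3 E:9>3)
P2 drop R (P beats it: D:7>5 E:9>7)
P1→{D,E} P2→{P,S}

IESDS → P1:{D,E} P2:{P,S}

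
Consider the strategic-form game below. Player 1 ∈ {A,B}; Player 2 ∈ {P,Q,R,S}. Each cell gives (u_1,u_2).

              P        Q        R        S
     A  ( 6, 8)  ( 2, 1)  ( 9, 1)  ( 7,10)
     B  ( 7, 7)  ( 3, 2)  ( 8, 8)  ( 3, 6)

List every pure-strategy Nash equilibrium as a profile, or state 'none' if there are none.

(A,P): not NE [P1→B gives 7>6; P2→S gives 10>8]
(A,Q): not NE [P1→B gives 3>2; P2→S gives 10>1]
(A,R): not NE [P2→S gives 10>1]
(A,S): NE
(B,P): not NE [P2→R gives 8>7]
(B,Q): not NE [P2→R gives 8>2]
(B,R): not NE [P1→A gives 9>8]
(B,S): not NE [P1→A gives 7>3; P2→R gives 8>6]

NE set: (A,S)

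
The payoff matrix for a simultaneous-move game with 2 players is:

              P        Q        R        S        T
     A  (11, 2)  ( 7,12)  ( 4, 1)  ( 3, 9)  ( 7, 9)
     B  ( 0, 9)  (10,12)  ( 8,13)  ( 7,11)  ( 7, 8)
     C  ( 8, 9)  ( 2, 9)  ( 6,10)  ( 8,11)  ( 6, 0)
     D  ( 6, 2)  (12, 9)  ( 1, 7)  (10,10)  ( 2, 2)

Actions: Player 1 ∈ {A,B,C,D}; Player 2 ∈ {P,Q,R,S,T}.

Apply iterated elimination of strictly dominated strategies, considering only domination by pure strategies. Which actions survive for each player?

P2 drop P (S beats it: A:9>2 B:11>9 C:11>9 D:10>2)
P2 drop T (Q beats it: A:12>9 B:12>8 C:9>0 D:9>2)
P1 drop A (B beats it: Q:10>7 R:8>4 S:7>3)
P1→{B,C,D} P2→{Q,R,S}

Remaining: P1:{B,C,D} P2:{Q,R,S}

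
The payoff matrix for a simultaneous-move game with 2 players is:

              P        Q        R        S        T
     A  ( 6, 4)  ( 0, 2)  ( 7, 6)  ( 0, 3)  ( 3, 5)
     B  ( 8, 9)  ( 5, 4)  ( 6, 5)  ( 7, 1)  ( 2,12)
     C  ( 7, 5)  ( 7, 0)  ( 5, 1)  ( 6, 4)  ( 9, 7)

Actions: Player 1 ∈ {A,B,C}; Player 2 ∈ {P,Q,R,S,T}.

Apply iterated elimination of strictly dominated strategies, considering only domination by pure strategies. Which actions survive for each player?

Remaining: P1:{A,C} P2:{R,T}

P2 drop P (T beats it: A:5>4 B:12>9 C:7>5)
P2 drop Q (R beats it: A:6>2 B:5>4 C:1>0)
P2 drop S (T beats it: A:5>3 B:12>1 C:7>4)
P1 drop B (A beats it: R:7>6 T:3>2)
P1→{A,C} P2→{R,T}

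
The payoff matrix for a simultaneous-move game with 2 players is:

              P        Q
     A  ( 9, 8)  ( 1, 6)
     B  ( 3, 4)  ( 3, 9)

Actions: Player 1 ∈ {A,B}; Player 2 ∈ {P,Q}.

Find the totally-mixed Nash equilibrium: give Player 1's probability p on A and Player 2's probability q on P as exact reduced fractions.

p=5/7, q=1/4

P1 indiff ⇒ q·9+(1-q)·1 = q·3+(1-q)·3 ⇒ q(6) = (1-q)(2) ⇒ q = 1/4
P2 indiff ⇒ p·8+(1-p)·4 = p·6+(1-p)·9 ⇒ p(2) = (1-p)(5) ⇒ p = 5/7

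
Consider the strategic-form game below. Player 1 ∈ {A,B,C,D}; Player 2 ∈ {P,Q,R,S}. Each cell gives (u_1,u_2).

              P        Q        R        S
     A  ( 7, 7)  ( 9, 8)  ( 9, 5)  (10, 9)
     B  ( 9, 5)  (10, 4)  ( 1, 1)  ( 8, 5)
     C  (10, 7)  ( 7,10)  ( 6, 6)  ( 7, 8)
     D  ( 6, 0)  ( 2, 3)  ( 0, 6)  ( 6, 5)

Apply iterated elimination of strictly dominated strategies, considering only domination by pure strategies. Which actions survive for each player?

Remaining: P1:{A,B,C} P2:{P,Q,S}

P1 drop D (A beats it: P:7>6 Q:9>2 R:9>0 S:10>6)
P2 drop R (P beats it: A:7>5 B:5>1 C:7>6)
P1→{A,B,C} P2→{P,Q,S}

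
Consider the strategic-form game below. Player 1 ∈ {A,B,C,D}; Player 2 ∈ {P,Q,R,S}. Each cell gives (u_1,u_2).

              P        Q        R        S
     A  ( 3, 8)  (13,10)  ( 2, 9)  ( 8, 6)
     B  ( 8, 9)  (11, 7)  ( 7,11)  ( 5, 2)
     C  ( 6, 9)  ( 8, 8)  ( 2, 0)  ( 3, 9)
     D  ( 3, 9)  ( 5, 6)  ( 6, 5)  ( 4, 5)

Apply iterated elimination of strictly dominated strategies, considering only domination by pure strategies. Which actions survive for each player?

P1 drop C (B beats it: P:8>6 Q:11>8 R:7>2 S:5>3)
P1 drop D (B beats it: P:8>3 Q:11>5 R:7>6 S:5>4)
P2 drop P (R beats it: A:9>8 B:11>9)
P2 drop S (Q beats it: A:10>6 B:7>2)
P1→{A,B} P2→{Q,R}

Remaining: P1:{A,B} P2:{Q,R}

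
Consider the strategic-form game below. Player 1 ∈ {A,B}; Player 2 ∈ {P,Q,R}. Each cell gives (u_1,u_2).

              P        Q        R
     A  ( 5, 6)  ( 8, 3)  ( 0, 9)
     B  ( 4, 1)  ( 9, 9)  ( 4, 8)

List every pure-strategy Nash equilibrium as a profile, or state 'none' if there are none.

PSNE = {(B,Q)}

(A,P): not NE [P2→R gives 9>6]
(A,Q): not NE [P1→B gives 9>8; P2→R gives 9>3]
(A,R): not NE [P1→B gives 4>0]
(B,P): not NE [P1→A gives 5>4; P2→Q gives 9>1]
(B,Q): NE
(B,R): not NE [P2→Q gives 9>8]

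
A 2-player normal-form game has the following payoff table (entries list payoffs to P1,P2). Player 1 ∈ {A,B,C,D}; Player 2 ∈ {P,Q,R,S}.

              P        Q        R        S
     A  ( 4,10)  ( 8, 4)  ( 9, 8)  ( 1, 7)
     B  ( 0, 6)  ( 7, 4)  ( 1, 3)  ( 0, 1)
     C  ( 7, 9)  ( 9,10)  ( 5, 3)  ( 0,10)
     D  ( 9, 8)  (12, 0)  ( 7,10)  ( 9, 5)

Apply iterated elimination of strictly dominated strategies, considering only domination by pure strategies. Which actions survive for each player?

IESDS → P1:{A,D} P2:{P,R}

P1 drop B (A beats it: P:4>0 Q:8>7 R:9>1 S:1>0)
P1 drop C (D beats it: P:9>7 Q:12>9 R:7>5 S:9>0)
P2 drop Q (P beats it: A:10>4 D:8>0)
P2 drop S (P beats it: A:10>7 D:8>5)
P1→{A,D} P2→{P,R}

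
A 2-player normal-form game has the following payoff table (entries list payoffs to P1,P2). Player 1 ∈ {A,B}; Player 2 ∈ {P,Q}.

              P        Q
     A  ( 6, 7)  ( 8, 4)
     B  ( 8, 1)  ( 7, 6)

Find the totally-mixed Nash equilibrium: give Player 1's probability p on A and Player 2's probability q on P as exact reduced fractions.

p=5/8, q=1/3

P1 indiff ⇒ q·6+(1-q)·8 = q·8+(1-q)·7 ⇒ q(-2) = (1-q)(-1) ⇒ q = 1/3
P2 indiff ⇒ p·7+(1-p)·1 = p·4+(1-p)·6 ⇒ p(3) = (1-p)(5) ⇒ p = 5/8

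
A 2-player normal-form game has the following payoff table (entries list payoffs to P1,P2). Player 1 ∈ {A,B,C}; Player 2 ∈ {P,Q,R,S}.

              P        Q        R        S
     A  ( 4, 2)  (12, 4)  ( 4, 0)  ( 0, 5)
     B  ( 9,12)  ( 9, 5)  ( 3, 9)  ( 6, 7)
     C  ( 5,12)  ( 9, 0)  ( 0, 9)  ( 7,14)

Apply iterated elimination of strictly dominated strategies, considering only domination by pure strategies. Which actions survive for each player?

Survivors P1:{B,C} P2:{P,S}

P2 drop Q (S beats it: A:5>4 B:7>5 C:14>0)
P2 drop R (P beats it: A:2>0 B:12>9 C:12>9)
P1 drop A (B beats it: P:9>4 S:6>0)
P1→{B,C} P2→{P,S}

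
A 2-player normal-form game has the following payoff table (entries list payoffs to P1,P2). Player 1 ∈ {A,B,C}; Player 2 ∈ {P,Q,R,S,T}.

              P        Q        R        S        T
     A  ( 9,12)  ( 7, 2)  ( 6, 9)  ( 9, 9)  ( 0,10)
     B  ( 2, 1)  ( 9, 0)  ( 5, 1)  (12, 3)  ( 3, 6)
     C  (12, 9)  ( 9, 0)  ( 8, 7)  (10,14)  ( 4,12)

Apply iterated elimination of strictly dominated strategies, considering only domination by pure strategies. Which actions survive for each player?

P1 drop A (C beats it: P:12>9 Q:9>7 R:8>6 S:10>9 T:4>0)
P2 drop P (S beats it: B:3>1 C:14>9)
P2 drop Q (R beats it: B:1>0 C:7>0)
P2 drop R (S beats it: B:3>1 C:14>7)
P1→{B,C} P2→{S,T}

Survivors P1:{B,C} P2:{S,T}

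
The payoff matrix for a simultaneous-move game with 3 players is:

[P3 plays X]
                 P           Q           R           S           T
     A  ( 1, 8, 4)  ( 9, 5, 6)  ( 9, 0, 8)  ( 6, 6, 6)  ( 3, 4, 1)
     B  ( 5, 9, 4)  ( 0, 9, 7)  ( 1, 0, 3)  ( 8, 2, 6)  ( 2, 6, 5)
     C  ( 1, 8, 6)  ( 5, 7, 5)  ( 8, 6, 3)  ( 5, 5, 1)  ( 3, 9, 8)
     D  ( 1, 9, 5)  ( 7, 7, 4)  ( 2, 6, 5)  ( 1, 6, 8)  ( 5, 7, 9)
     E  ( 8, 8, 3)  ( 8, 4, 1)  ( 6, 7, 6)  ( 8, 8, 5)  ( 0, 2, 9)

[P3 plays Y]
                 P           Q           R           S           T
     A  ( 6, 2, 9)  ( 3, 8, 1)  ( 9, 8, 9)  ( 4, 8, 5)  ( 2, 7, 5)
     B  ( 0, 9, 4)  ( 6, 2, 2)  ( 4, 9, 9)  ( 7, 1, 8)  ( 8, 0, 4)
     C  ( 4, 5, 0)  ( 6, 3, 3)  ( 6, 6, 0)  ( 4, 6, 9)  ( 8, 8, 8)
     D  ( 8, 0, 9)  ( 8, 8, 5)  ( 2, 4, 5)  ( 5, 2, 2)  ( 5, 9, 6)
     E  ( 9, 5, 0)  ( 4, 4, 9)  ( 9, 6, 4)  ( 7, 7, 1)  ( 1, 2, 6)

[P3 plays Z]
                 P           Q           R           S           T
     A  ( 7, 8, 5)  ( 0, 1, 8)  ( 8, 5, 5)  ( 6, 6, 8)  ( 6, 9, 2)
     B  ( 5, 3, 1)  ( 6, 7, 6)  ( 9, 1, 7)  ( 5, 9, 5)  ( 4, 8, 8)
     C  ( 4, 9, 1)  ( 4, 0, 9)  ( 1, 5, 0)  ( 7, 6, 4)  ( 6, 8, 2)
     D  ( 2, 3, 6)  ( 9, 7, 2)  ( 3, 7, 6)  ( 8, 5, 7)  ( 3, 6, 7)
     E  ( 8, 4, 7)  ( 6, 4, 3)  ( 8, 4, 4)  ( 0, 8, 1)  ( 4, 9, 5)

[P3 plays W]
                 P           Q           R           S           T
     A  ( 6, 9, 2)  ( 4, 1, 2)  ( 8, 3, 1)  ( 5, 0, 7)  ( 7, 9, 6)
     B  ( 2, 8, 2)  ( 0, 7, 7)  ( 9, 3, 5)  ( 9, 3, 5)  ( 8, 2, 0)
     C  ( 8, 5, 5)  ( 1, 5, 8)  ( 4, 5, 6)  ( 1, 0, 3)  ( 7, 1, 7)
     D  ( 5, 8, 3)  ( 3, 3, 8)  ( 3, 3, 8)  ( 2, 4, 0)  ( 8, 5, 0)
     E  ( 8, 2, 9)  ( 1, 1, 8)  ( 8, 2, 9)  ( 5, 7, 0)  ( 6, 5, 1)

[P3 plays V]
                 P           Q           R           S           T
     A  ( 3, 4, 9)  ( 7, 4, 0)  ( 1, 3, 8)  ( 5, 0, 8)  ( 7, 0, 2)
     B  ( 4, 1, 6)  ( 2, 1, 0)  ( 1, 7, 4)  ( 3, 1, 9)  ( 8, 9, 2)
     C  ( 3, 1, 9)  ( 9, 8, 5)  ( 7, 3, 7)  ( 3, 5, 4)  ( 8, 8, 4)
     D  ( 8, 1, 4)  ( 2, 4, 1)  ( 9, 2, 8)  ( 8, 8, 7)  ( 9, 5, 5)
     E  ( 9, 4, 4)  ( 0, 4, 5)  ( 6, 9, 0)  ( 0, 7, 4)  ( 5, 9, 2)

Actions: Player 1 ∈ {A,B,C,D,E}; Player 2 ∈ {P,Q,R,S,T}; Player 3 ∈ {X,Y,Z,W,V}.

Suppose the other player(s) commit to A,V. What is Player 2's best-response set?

u_2(P vs A,V) = 4
u_2(Q vs A,V) = 4
u_2(R vs A,V) = 3
u_2(S vs A,V) = 0
u_2(T vs A,V) = 0
max payoff 4 at {P,Q}

P2 best: {P,Q}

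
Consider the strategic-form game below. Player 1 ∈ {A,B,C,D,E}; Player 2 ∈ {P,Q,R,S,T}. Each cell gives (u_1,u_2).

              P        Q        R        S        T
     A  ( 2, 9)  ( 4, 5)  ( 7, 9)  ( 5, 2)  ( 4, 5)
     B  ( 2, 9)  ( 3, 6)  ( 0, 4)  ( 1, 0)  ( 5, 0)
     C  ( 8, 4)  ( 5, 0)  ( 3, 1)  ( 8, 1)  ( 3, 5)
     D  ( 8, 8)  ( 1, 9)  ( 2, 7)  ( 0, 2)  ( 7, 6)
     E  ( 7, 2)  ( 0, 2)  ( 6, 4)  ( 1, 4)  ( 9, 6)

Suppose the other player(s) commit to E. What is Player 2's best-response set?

argmax u_2 = {T}

u_2(P vs E) = 2
u_2(Q vs E) = 2
u_2(R vs E) = 4
u_2(S vs E) = 4
u_2(T vs E) = 6
max payoff 6 at {T}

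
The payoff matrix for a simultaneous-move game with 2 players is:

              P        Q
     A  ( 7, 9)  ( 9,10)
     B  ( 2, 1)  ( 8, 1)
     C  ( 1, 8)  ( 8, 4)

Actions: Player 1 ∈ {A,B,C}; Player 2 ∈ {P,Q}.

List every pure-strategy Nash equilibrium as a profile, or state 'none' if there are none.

(A,P): not NE [P2→Q gives 10>9]
(A,Q): NE
(B,P): not NE [P1→A gives 7>2]
(B,Q): not NE [P1→A gives 9>8]
(C,P): not NE [P1→A gives 7>1]
(C,Q): not NE [P1→A gives 9>8; P2→P gives 8>4]

PSNE = {(A,Q)}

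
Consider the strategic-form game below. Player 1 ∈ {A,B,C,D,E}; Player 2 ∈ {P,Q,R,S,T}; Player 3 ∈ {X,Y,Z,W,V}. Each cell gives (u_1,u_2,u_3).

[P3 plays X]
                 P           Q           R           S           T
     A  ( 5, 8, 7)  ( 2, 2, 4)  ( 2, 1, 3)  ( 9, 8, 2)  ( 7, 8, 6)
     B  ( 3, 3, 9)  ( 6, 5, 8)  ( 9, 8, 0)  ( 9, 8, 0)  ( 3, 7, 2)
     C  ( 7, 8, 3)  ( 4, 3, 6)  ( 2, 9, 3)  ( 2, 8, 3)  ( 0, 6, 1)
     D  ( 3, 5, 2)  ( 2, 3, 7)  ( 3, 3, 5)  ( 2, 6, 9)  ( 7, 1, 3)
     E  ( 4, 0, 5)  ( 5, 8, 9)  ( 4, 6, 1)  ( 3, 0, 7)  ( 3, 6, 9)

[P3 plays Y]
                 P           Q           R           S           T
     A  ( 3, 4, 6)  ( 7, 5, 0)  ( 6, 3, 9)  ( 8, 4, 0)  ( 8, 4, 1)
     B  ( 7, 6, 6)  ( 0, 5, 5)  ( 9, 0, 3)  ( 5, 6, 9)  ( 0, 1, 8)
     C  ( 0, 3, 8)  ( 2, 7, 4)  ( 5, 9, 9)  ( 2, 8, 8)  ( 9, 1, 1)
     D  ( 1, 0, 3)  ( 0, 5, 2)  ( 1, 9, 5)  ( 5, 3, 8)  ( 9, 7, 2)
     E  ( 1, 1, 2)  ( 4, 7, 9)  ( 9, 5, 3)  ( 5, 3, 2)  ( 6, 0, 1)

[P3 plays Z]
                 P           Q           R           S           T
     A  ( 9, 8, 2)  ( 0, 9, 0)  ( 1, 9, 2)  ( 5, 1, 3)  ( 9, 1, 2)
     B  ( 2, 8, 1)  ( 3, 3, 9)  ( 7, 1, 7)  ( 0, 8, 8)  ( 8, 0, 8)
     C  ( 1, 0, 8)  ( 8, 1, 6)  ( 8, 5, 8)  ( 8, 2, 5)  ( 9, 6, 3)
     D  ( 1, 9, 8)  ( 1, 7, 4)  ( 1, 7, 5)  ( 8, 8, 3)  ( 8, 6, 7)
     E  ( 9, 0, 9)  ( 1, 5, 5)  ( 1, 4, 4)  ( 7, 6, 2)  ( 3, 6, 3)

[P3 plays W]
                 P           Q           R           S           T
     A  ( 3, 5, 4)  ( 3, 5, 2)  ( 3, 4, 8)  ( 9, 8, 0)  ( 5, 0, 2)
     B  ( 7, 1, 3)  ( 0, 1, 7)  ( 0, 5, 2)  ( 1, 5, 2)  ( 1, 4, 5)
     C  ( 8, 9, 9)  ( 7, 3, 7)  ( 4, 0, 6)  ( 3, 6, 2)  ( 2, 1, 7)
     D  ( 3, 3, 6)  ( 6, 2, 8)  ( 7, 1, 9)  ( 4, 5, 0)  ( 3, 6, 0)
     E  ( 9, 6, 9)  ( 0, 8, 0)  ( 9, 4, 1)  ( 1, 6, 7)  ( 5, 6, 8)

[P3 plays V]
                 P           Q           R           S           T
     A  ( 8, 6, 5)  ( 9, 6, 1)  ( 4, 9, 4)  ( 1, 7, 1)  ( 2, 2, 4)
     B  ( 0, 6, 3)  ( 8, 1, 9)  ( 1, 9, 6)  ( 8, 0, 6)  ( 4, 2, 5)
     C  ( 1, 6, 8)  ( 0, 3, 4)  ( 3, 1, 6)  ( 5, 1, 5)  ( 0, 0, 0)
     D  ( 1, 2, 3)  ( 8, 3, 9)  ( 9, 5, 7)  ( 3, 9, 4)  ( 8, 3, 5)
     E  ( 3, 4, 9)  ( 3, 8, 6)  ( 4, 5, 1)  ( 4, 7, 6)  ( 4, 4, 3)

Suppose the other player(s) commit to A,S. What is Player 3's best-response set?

u_3(X vs A,S) = 2
u_3(Y vs A,S) = 0
u_3(Z vs A,S) = 3
u_3(W vs A,S) = 0
u_3(V vs A,S) = 1
max payoff 3 at {Z}

argmax u_3 = {Z}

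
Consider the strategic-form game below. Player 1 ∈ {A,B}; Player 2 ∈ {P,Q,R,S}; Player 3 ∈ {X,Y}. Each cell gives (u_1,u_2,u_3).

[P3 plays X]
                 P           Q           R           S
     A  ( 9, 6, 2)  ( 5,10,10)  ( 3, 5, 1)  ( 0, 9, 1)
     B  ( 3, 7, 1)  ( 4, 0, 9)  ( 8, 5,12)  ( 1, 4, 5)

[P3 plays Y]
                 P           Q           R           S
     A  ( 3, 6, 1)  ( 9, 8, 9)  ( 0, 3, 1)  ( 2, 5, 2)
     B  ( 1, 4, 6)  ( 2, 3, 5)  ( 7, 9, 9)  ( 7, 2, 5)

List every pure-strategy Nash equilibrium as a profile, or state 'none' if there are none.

(A,P,X): not NE [P2→Q gives 10>6]
(A,P,Y): not NE [P2→Q gives 8>6; P3→X gives 2>1]
(A,Q,X): NE
(A,Q,Y): not NE [P3→X gives 10>9]
(A,R,X): not NE [P1→B gives 8>3; P2→Q gives 10>5]
(A,R,Y): not NE [P1→B gives 7>0; P2→Q gives 8>3]
(A,S,X): not NE [P1→B gives 1>0; P2→Q gives 10>9; P3→Y gives 2>1]
(A,S,Y): not NE [P1→B gives 7>2; P2→Q gives 8>5]
(B,P,X): not NE [P1→A gives 9>3; P3→Y gives 6>1]
(B,P,Y): not NE [P1→A gives 3>1; P2→R gives 9>4]
(B,Q,X): not NE [P1→A gives 5>4; P2→P gives 7>0]
(B,Q,Y): not NE [P1→A gives 9>2; P2→R gives 9>3; P3→X gives 9>5]
(B,R,X): not NE [P2→P gives 7>5]
(B,R,Y): not NE [P3→X gives 12>9]
(B,S,X): not NE [P2→P gives 7>4]
(B,S,Y): not NE [P2→R gives 9>2]

Nash profiles: (A,Q,X)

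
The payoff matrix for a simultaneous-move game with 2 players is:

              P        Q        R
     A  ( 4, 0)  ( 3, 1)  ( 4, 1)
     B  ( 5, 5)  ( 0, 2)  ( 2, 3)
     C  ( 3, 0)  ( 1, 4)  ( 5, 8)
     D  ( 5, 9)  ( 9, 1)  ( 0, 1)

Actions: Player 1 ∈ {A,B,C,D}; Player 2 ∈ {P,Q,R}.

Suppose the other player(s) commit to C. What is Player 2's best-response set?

P2 best: {R}

u_2(P vs C) = 0
u_2(Q vs C) = 4
u_2(R vs C) = 8
max payoff 8 at {R}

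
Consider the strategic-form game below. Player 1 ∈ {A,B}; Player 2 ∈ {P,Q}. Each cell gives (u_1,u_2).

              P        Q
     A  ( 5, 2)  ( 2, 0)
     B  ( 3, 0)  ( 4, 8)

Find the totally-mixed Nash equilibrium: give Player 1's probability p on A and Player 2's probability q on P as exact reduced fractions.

P1 indiff ⇒ q·5+(1-q)·2 = q·3+(1-q)·4 ⇒ q(2) = (1-q)(2) ⇒ q = 1/2
P2 indiff ⇒ p·2+(1-p)·0 = p·0+(1-p)·8 ⇒ p(2) = (1-p)(8) ⇒ p = 4/5

p=4/5, q=1/2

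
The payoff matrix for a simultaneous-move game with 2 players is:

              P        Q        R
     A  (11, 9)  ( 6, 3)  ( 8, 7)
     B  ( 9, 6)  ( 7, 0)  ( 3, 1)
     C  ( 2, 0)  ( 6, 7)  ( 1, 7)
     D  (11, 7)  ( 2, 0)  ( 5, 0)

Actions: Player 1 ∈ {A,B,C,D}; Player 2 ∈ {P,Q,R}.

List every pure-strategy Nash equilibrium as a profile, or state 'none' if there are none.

PSNE = {(A,P), (D,P)}

(A,P): NE
(A,Q): not NE [P1→B gives 7>6; P2→P gives 9>3]
(A,R): not NE [P2→P gives 9>7]
(B,P): not NE [P1→D gives 11>9]
(B,Q): not NE [P2→P gives 6>0]
(B,R): not NE [P1→A gives 8>3; P2→P gives 6>1]
(C,P): not NE [P1→D gives 11>2; P2→R gives 7>0]
(C,Q): not NE [P1→B gives 7>6]
(C,R): not NE [P1→A gives 8>1]
(D,P): NE
(D,Q): not NE [P1→B gives 7>2; P2→P gives 7>0]
(D,R): not NE [P1→A gives 8>5; P2→P gives 7>0]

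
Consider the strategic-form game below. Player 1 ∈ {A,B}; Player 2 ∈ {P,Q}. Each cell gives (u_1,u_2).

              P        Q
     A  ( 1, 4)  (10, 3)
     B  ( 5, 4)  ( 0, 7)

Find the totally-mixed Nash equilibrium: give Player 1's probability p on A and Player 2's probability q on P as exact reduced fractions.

P1 indiff ⇒ q·1+(1-q)·10 = q·5+(1-q)·0 ⇒ q(-4) = (1-q)(-10) ⇒ q = 5/7
P2 indiff ⇒ p·4+(1-p)·4 = p·3+(1-p)·7 ⇒ p(1) = (1-p)(3) ⇒ p = 3/4

P1 mixes 3/4 on A; P2 mixes 5/7 on P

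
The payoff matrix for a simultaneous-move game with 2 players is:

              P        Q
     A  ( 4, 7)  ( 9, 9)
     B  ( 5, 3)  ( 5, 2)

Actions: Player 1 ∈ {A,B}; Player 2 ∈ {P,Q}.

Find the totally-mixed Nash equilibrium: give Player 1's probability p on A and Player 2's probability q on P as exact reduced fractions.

P1 indiff ⇒ q·4+(1-q)·9 = q·5+(1-q)·5 ⇒ q(-1) = (1-q)(-4) ⇒ q = 4/5
P2 indiff ⇒ p·7+(1-p)·3 = p·9+(1-p)·2 ⇒ p(-2) = (1-p)(-1) ⇒ p = 1/3

p=1/3, q=4/5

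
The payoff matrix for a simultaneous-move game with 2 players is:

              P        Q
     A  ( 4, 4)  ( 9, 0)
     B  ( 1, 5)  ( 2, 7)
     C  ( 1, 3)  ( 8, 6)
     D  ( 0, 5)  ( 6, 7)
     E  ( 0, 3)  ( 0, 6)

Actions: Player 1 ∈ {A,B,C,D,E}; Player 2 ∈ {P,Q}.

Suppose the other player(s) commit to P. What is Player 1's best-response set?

argmax u_1 = {A}

u_1(A vs P) = 4
u_1(B vs P) = 1
u_1(C vs P) = 1
u_1(D vs P) = 0
u_1(E vs P) = 0
max payoff 4 at {A}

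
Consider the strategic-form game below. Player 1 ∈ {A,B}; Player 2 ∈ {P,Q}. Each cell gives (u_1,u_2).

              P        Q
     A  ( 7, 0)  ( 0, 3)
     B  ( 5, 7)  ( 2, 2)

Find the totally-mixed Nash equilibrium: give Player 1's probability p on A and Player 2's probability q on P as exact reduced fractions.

(p,q) = (5/8, 1/2)

P1 indiff ⇒ q·7+(1-q)·0 = q·5+(1-q)·2 ⇒ q(2) = (1-q)(2) ⇒ q = 1/2
P2 indiff ⇒ p·0+(1-p)·7 = p·3+(1-p)·2 ⇒ p(-3) = (1-p)(-5) ⇒ p = 5/8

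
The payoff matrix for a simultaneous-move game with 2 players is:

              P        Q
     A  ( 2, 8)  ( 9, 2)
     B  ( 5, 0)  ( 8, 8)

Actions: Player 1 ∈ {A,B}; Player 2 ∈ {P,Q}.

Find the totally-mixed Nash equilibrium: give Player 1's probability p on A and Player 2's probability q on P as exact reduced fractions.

P1 indiff ⇒ q·2+(1-q)·9 = q·5+(1-q)·8 ⇒ q(-3) = (1-q)(-1) ⇒ q = 1/4
P2 indiff ⇒ p·8+(1-p)·0 = p·2+(1-p)·8 ⇒ p(6) = (1-p)(8) ⇒ p = 4/7

p=4/7, q=1/4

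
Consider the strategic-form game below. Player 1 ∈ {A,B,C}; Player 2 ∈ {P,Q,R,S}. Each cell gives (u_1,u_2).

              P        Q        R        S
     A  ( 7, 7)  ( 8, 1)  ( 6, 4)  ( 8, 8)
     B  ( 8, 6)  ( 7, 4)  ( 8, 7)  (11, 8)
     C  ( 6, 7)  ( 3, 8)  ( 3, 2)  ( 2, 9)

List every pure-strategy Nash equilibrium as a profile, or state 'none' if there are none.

(A,P): not NE [P1→B gives 8>7; P2→S gives 8>7]
(A,Q): not NE [P2→S gives 8>1]
(A,R): not NE [P1→B gives 8>6; P2→S gives 8>4]
(A,S): not NE [P1→B gives 11>8]
(B,P): not NE [P2→S gives 8>6]
(B,Q): not NE [P1→A gives 8>7; P2→S gives 8>4]
(B,R): not NE [P2→S gives 8>7]
(B,S): NE
(C,P): not NE [P1→B gives 8>6; P2→S gives 9>7]
(C,Q): not NE [P1→A gives 8>3; P2→S gives 9>8]
(C,R): not NE [P1→B gives 8>3; P2→S gives 9>2]
(C,S): not NE [P1→B gives 11>2]

NE set: (B,S)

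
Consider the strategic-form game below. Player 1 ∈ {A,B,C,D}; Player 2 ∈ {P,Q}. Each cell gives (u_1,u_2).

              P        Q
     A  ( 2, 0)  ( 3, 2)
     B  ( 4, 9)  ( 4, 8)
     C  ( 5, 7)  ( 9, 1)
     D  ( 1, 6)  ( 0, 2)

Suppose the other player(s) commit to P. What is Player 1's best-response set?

argmax u_1 = {C}

u_1(A vs P) = 2
u_1(B vs P) = 4
u_1(C vs P) = 5
u_1(D vs P) = 1
max payoff 5 at {C}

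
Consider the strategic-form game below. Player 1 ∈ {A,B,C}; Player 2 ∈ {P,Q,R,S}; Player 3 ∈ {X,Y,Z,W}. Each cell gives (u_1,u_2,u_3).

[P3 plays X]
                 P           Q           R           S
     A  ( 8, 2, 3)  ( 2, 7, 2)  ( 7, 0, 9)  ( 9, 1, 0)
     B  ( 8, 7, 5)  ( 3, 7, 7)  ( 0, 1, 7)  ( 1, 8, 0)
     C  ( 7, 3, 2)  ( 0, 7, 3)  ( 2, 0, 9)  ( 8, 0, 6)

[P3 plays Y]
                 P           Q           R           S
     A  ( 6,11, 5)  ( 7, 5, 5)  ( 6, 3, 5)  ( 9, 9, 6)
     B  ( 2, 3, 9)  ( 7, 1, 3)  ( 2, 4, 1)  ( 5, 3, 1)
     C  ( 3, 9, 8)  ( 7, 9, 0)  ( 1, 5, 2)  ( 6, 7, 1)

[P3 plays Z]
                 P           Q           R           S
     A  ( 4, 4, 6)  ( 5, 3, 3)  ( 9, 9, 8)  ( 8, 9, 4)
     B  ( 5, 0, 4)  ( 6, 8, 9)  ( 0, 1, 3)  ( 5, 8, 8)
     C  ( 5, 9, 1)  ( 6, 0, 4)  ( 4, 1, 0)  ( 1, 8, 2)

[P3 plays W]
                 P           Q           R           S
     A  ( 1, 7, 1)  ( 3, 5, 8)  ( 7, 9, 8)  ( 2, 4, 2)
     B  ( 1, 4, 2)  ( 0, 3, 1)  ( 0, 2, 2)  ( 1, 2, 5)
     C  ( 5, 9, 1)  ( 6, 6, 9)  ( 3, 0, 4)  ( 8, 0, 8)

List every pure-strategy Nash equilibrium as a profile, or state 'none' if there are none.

(A,P,X): not NE [P2→Q gives 7>2; P3→Z gives 6>3]
(A,P,Y): not NE [P3→Z gives 6>5]
(A,P,Z): not NE [P1→C gives 5>4; P2→S gives 9>4]
(A,P,W): not NE [P1→C gives 5>1; P2→R gives 9>7; P3→Z gives 6>1]
(A,Q,X): not NE [P1→B gives 3>2; P3→W gives 8>2]
(A,Q,Y): not NE [P2→P gives 11>5; P3→W gives 8>5]
(A,Q,Z): not NE [P1→C gives 6>5; P2→S gives 9>3; P3→W gives 8>3]
(A,Q,W): not NE [P1→C gives 6>3; P2→R gives 9>5]
(A,R,X): not NE [P2→Q gives 7>0]
(A,R,Y): not NE [P2→P gives 11>3; P3→X gives 9>5]
(A,R,Z): not NE [P3→X gives 9>8]
(A,R,W): not NE [P3→X gives 9>8]
(A,S,X): not NE [P2→Q gives 7>1; P3→Y gives 6>0]
(A,S,Y): not NE [P2→P gives 11>9]
(A,S,Z): not NE [P3→Y gives 6>4]
(A,S,W): not NE [P1→C gives 8>2; P2→R gives 9>4; P3→Y gives 6>2]
(B,P,X): not NE [P2→S gives 8>7; P3→Y gives 9>5]
(B,P,Y): not NE [P1→A gives 6>2; P2→R gives 4>3]
(B,P,Z): not NE [P2→S gives 8>0; P3→Y gives 9>4]
(B,P,W): not NE [P1→C gives 5>1; P3→Y gives 9>2]
(B,Q,X): not NE [P2→S gives 8>7; P3→Z gives 9>7]
(B,Q,Y): not NE [P2→R gives 4>1; P3→Z gives 9>3]
(B,Q,Z): NE
(B,Q,W): not NE [P1→C gives 6>0; P2→P gives 4>3; P3→Z gives 9>1]
(B,R,X): not NE [P1→A gives 7>0; P2→S gives 8>1]
(B,R,Y): not NE [P1→A gives 6>2; P3→X gives 7>1]
(B,R,Z): not NE [P1→A gives 9>0; P2→S gives 8>1; P3→X gives 7>3]
(B,R,W): not NE [P1→A gives 7>0; P2→P gives 4>2; P3→X gives 7>2]
(B,S,X): not NE [P1→A gives 9>1; P3→Z gives 8>0]
(B,S,Y): not NE [P1→A gives 9>5; P2→R gives 4>3; P3→Z gives 8>1]
(B,S,Z): not NE [P1→A gives 8>5]
(B,S,W): not NE [P1→C gives 8>1; P2→P gives 4>2; P3→Z gives 8>5]
(C,P,X): not NE [P1→B gives 8>7; P2→Q gives 7>3; P3→Y gives 8>2]
(C,P,Y): not NE [P1→A gives 6>3]
(C,P,Z): not NE [P3→Y gives 8>1]
(C,P,W): not NE [P3→Y gives 8>1]
(C,Q,X): not NE [P1→B gives 3>0; P3→W gives 9>3]
(C,Q,Y): not NE [P3→W gives 9>0]
(C,Q,Z): not NE [P2→P gives 9>0; P3→W gives 9>4]
(C,Q,W): not NE [P2→P gives 9>6]
(C,R,X): not NE [P1→A gives 7>2; P2→Q gives 7>0]
(C,R,Y): not NE [P1→A gives 6>1; P2→Q gives 9>5; P3→X gives 9>2]
(C,R,Z): not NE [P1→A gives 9>4; P2→P gives 9>1; P3→X gives 9>0]
(C,R,W): not NE [P1→A gives 7>3; P2→P gives 9>0; P3→X gives 9>4]
(C,S,X): not NE [P1→A gives 9>8; P2→Q gives 7>0; P3→W gives 8>6]
(C,S,Y): not NE [P1→A gives 9>6; P2→Q gives 9>7; P3→W gives 8>1]
(C,S,Z): not NE [P1→A gives 8>1; P2→P gives 9>8; P3→W gives 8>2]
(C,S,W): not NE [P2→P gives 9>0]

Nash profiles: (B,Q,Z)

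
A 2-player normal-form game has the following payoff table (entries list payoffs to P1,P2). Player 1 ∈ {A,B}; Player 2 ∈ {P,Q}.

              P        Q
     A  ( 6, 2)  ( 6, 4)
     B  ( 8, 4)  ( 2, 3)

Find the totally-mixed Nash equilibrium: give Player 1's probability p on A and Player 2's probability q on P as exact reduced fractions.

P1 indiff ⇒ q·6+(1-q)·6 = q·8+(1-q)·2 ⇒ q(-2) = (1-q)(-4) ⇒ q = 2/3
P2 indiff ⇒ p·2+(1-p)·4 = p·4+(1-p)·3 ⇒ p(-2) = (1-p)(-1) ⇒ p = 1/3

p=1/3, q=2/3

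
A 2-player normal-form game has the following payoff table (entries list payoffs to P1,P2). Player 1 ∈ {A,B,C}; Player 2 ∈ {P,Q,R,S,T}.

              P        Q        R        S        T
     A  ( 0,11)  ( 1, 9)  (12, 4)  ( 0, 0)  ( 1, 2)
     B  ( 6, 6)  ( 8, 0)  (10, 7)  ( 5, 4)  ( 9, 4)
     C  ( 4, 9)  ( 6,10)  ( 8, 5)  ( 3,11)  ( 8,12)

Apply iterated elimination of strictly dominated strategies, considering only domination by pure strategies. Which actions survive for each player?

Remaining: P1:{A,B} P2:{P,R}

P1 drop C (B beats it: P:6>4 Q:8>6 R:10>8 S:5>3 T:9>8)
P2 drop Q (P beats it: A:11>9 B:6>0)
P2 drop S (P beats it: A:11>0 B:6>4)
P2 drop T (P beats it: A:11>2 B:6>4)
P1→{A,B} P2→{P,R}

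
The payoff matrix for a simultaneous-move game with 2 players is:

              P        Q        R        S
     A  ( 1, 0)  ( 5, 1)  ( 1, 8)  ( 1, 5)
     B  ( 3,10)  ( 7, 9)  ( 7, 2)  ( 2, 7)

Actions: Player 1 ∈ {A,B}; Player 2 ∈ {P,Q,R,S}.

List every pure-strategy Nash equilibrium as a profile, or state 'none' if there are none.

PSNE = {(B,P)}

(A,P): not NE [P1→B gives 3>1; P2→R gives 8>0]
(A,Q): not NE [P1→B gives 7>5; P2→R gives 8>1]
(A,R): not NE [P1→B gives 7>1]
(A,S): not NE [P1→B gives 2>1; P2→R gives 8>5]
(B,P): NE
(B,Q): not NE [P2→P gives 10>9]
(B,R): not NE [P2→P gives 10>2]
(B,S): not NE [P2→P gives 10>7]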